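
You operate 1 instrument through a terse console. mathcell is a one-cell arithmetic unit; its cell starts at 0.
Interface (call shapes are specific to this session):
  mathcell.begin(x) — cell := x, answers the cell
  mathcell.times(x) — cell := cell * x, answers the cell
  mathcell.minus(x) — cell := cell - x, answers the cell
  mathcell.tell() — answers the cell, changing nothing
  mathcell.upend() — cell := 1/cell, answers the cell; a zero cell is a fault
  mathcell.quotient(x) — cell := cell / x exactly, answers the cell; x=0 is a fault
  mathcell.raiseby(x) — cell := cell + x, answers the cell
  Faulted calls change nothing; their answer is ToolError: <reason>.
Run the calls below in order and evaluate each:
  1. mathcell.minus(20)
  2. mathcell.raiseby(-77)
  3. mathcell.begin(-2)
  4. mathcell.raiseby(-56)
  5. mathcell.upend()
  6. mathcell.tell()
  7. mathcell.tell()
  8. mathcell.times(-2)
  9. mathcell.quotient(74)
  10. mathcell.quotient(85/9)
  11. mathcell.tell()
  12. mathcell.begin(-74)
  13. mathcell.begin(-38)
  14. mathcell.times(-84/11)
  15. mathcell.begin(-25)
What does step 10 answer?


Act: mathcell.minus[x→20]
Obs: -20
Act: mathcell.raiseby[x→-77]
Obs: -97
Act: mathcell.begin[x→-2]
Obs: -2
Act: mathcell.raiseby[x→-56]
Obs: -58
Act: mathcell.upend[]
Obs: -1/58
Act: mathcell.tell[]
Obs: -1/58
Act: mathcell.tell[]
Obs: -1/58
Act: mathcell.times[x→-2]
Obs: 1/29
Act: mathcell.quotient[x→74]
Obs: 1/2146
Act: mathcell.quotient[x→85/9]
Obs: 9/182410
Act: mathcell.tell[]
Obs: 9/182410
Act: mathcell.begin[x→-74]
Obs: -74
Act: mathcell.begin[x→-38]
Obs: -38
Act: mathcell.times[x→-84/11]
Obs: 3192/11
Act: mathcell.begin[x→-25]
Obs: -25

Answer: 9/182410


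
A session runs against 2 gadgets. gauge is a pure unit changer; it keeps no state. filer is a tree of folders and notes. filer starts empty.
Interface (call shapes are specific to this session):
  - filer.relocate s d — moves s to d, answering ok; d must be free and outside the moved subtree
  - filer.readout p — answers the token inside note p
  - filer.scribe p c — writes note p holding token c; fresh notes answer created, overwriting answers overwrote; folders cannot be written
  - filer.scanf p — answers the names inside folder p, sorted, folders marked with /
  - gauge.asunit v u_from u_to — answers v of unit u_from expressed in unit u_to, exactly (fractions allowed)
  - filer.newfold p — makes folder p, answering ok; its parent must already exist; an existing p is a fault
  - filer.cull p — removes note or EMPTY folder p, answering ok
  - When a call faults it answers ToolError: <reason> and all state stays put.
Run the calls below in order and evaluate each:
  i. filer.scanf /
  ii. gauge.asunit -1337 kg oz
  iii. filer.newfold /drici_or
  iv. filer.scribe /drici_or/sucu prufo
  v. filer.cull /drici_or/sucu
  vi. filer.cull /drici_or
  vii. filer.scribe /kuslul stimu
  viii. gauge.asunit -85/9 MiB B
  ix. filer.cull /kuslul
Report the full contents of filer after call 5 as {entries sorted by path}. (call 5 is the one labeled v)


-> filer.scanf(p=/)
<- []
-> gauge.asunit(v=-1337, u_from=kg, u_to=oz)
<- -305600000000/6479891
-> filer.newfold(p=/drici_or)
<- ok
-> filer.scribe(p=/drici_or/sucu, c=prufo)
<- created
-> filer.cull(p=/drici_or/sucu)
<- ok
-> filer.cull(p=/drici_or)
<- ok
-> filer.scribe(p=/kuslul, c=stimu)
<- created
-> gauge.asunit(v=-85/9, u_from=MiB, u_to=B)
<- -89128960/9
-> filer.cull(p=/kuslul)
<- ok

Answer: {drici_or/}


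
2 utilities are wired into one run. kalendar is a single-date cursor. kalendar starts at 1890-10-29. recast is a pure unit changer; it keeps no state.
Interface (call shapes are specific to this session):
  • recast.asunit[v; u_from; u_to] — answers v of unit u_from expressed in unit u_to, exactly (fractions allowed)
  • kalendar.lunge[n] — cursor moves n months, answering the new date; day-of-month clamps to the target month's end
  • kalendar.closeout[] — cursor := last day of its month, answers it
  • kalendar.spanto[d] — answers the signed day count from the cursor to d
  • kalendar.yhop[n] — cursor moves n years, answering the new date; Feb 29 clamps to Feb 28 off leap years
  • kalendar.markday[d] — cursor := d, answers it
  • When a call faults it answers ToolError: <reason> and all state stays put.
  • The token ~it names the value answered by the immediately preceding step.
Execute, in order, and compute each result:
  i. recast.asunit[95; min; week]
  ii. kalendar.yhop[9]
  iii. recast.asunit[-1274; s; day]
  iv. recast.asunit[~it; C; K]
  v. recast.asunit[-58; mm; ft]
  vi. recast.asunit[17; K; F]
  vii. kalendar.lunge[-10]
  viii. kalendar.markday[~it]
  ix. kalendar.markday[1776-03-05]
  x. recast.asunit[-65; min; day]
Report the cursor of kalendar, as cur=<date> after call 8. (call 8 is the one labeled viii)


Answer: cur=1898-12-29

Derivation:
Step: asunit[v→95; u_from→min; u_to→week]
Result: 19/2016
Step: yhop[n→9]
Result: 1899-10-29
Step: asunit[v→-1274; u_from→s; u_to→day]
Result: -637/43200
Step: asunit[v→~it; u_from→C; u_to→K]
Result: 11799443/43200
Step: asunit[v→-58; u_from→mm; u_to→ft]
Result: -145/762
Step: asunit[v→17; u_from→K; u_to→F]
Result: -42907/100
Step: lunge[n→-10]
Result: 1898-12-29
Step: markday[d→~it]
Result: 1898-12-29
Step: markday[d→1776-03-05]
Result: 1776-03-05
Step: asunit[v→-65; u_from→min; u_to→day]
Result: -13/288


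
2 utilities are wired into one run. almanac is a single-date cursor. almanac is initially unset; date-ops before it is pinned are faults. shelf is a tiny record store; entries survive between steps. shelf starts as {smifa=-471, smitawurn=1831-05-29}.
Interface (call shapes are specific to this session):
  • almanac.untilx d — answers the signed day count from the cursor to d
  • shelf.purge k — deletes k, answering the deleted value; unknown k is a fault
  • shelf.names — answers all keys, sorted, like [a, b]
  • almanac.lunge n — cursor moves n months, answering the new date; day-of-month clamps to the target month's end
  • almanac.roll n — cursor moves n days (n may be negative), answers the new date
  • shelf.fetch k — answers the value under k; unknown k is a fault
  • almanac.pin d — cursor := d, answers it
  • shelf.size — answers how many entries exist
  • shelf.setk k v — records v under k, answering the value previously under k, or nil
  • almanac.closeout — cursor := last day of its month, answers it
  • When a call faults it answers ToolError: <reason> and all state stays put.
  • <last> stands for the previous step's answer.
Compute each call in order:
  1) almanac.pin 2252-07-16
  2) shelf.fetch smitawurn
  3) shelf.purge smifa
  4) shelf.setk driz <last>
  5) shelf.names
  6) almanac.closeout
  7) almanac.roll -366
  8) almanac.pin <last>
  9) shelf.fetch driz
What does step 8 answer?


Answer: 2251-07-31

Derivation:
-> almanac.pin(2252-07-16)
<- 2252-07-16
-> shelf.fetch(smitawurn)
<- 1831-05-29
-> shelf.purge(smifa)
<- -471
-> shelf.setk(driz, <last>)
<- nil
-> shelf.names()
<- [driz, smitawurn]
-> almanac.closeout()
<- 2252-07-31
-> almanac.roll(-366)
<- 2251-07-31
-> almanac.pin(<last>)
<- 2251-07-31
-> shelf.fetch(driz)
<- -471


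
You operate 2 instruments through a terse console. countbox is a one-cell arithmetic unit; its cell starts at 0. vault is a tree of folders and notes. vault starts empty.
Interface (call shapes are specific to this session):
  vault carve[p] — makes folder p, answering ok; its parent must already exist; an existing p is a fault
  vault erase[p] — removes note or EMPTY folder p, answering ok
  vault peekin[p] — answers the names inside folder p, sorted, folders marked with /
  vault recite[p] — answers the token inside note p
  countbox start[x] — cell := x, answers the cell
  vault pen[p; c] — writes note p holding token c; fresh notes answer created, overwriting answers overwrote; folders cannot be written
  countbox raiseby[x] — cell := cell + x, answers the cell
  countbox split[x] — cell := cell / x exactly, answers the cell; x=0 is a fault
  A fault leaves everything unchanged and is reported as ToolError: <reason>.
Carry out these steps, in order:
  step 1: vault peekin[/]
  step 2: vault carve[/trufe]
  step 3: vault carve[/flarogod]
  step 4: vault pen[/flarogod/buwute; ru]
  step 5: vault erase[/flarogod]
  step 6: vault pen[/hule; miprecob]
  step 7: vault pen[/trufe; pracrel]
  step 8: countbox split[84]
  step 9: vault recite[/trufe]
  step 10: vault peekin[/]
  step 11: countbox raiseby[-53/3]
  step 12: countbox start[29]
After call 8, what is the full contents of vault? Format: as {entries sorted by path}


I use vault peekin passing p='/', which returns [].
I try vault carve passing p='/trufe', giving ok.
I call vault carve passing p='/flarogod', and see ok.
I try vault pen passing p='/flarogod/buwute', c='ru', which returns created.
Next I call vault erase passing p='/flarogod', — result: ToolError: not empty.
Calling vault pen passing p='/hule', c='miprecob', yielding created.
Invoking vault pen passing p='/trufe', c='pracrel', — result: ToolError: is a directory.
I try countbox split passing x='84', which returns 0.
Calling vault recite passing p='/trufe', — result: ToolError: is a directory.
I run vault peekin passing p='/', yielding [flarogod/, hule, trufe/].
I call countbox raiseby passing x='-53/3', — result: -53/3.
Invoking countbox start passing x='29', — result: 29.

Answer: {flarogod/, flarogod/buwute=ru, hule=miprecob, trufe/}


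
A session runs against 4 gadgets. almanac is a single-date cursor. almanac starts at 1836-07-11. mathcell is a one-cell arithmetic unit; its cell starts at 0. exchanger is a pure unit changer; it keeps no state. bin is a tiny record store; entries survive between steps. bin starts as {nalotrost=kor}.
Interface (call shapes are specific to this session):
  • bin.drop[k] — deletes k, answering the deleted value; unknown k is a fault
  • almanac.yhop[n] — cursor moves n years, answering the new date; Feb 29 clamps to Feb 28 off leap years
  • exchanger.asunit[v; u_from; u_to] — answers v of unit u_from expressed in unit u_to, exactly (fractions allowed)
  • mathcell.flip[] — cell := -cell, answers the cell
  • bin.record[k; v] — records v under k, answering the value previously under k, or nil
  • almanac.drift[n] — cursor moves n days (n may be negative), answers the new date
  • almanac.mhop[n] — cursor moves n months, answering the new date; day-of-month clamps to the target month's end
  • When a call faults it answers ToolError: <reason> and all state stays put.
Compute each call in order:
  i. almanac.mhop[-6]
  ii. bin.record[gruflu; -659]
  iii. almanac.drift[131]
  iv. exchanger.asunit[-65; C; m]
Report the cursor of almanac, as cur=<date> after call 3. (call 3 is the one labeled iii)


Answer: cur=1836-05-21

Derivation:
Step: almanac.mhop[-6]
Result: 1836-01-11
Step: bin.record[gruflu; -659]
Result: nil
Step: almanac.drift[131]
Result: 1836-05-21
Step: exchanger.asunit[-65; C; m]
Result: ToolError: incompatible units


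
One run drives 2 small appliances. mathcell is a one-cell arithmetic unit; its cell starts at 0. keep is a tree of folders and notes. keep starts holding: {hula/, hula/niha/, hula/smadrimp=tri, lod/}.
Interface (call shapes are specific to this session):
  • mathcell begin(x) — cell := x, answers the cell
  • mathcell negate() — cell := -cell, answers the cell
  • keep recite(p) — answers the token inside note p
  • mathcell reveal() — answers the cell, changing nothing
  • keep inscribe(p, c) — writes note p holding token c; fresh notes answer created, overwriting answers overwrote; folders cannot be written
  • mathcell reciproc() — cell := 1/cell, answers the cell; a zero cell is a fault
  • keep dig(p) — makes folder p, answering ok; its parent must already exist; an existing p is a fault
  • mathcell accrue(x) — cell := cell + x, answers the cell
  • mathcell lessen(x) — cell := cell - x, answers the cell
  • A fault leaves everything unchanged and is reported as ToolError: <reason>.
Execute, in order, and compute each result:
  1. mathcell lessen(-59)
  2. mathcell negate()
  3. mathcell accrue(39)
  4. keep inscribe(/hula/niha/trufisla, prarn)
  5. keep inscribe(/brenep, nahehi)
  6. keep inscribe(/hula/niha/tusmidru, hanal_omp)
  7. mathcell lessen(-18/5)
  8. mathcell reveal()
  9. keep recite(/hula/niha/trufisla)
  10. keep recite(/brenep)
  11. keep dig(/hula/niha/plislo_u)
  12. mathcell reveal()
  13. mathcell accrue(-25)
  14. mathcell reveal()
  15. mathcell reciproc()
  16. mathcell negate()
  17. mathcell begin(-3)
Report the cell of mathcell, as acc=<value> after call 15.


Answer: acc=-5/207

Derivation:
;; mathcell lessen(x→-59) => 59
;; mathcell negate() => -59
;; mathcell accrue(x→39) => -20
;; keep inscribe(p→/hula/niha/trufisla, c→prarn) => created
;; keep inscribe(p→/brenep, c→nahehi) => created
;; keep inscribe(p→/hula/niha/tusmidru, c→hanal_omp) => created
;; mathcell lessen(x→-18/5) => -82/5
;; mathcell reveal() => -82/5
;; keep recite(p→/hula/niha/trufisla) => prarn
;; keep recite(p→/brenep) => nahehi
;; keep dig(p→/hula/niha/plislo_u) => ok
;; mathcell reveal() => -82/5
;; mathcell accrue(x→-25) => -207/5
;; mathcell reveal() => -207/5
;; mathcell reciproc() => -5/207
;; mathcell negate() => 5/207
;; mathcell begin(x→-3) => -3


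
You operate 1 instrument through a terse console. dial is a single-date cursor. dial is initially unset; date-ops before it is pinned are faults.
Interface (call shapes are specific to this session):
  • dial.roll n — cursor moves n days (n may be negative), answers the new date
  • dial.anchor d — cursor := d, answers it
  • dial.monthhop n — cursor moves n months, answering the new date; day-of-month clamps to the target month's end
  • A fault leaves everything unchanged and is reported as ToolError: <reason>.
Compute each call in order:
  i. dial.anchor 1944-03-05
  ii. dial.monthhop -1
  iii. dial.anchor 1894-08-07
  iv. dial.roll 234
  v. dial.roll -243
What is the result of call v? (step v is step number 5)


// 1. anchor(d: 1944-03-05) => 1944-03-05
// 2. monthhop(n: -1) => 1944-02-05
// 3. anchor(d: 1894-08-07) => 1894-08-07
// 4. roll(n: 234) => 1895-03-29
// 5. roll(n: -243) => 1894-07-29

Answer: 1894-07-29


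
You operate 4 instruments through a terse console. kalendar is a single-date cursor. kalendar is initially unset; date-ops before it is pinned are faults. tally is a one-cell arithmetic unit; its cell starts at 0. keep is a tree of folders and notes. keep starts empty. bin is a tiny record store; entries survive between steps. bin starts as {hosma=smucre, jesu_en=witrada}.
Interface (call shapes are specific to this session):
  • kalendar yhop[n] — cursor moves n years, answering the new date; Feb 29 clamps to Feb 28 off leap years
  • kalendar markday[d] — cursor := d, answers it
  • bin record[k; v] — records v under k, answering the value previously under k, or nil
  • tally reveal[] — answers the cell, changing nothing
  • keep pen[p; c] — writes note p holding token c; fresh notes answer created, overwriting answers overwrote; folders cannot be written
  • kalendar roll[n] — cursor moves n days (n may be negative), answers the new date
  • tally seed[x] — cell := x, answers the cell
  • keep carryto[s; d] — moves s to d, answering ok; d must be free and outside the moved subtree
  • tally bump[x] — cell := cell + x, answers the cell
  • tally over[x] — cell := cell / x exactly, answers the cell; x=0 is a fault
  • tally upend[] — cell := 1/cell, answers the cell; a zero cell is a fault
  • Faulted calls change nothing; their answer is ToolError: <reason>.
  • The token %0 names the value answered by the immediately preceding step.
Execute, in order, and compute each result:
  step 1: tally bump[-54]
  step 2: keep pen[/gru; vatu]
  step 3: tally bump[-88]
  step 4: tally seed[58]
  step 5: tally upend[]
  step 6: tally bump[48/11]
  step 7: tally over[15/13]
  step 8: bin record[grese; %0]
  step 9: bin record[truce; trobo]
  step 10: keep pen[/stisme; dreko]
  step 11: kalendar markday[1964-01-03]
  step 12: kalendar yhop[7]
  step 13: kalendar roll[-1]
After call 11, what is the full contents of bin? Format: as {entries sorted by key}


Answer: {grese=7267/1914, hosma=smucre, jesu_en=witrada, truce=trobo}

Derivation:
Now I run tally bump with x=-54, giving -54.
Next I call keep pen with p=/gru, c=vatu, → created.
I use tally bump with x=-88, and get -142.
Calling tally seed with x=58, giving 58.
Invoking tally upend(), which returns 1/58.
I call tally bump with x=48/11, and observe 2795/638.
I run tally over with x=15/13, giving 7267/1914.
I call bin record with k=grese, v=%0, and see nil.
Then bin record with k=truce, v=trobo, — result: nil.
I run keep pen with p=/stisme, c=dreko, and observe created.
I run kalendar markday with d=1964-01-03: 1964-01-03.
Invoking kalendar yhop with n=7, which returns 1971-01-03.
Invoking kalendar roll with n=-1, and observe 1971-01-02.


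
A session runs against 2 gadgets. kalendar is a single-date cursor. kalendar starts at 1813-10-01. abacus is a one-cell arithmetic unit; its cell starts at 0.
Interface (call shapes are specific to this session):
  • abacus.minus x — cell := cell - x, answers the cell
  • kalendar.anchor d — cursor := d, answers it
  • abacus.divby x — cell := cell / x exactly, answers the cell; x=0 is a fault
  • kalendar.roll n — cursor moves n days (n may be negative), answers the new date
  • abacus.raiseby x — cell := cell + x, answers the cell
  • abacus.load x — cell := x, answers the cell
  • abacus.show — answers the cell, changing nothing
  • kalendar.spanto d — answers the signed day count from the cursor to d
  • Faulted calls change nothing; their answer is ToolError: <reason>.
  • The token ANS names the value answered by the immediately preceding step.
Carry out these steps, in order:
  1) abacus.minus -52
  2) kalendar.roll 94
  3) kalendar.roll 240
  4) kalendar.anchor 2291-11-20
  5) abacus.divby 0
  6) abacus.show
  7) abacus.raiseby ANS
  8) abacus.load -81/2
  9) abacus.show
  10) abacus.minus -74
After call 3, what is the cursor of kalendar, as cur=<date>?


Answer: cur=1814-08-31

Derivation:
CALL minus[-52]
RET  52
CALL roll[94]
RET  1814-01-03
CALL roll[240]
RET  1814-08-31
CALL anchor[2291-11-20]
RET  2291-11-20
CALL divby[0]
RET  ToolError: division by zero
CALL show[]
RET  52
CALL raiseby[ANS]
RET  104
CALL load[-81/2]
RET  -81/2
CALL show[]
RET  -81/2
CALL minus[-74]
RET  67/2


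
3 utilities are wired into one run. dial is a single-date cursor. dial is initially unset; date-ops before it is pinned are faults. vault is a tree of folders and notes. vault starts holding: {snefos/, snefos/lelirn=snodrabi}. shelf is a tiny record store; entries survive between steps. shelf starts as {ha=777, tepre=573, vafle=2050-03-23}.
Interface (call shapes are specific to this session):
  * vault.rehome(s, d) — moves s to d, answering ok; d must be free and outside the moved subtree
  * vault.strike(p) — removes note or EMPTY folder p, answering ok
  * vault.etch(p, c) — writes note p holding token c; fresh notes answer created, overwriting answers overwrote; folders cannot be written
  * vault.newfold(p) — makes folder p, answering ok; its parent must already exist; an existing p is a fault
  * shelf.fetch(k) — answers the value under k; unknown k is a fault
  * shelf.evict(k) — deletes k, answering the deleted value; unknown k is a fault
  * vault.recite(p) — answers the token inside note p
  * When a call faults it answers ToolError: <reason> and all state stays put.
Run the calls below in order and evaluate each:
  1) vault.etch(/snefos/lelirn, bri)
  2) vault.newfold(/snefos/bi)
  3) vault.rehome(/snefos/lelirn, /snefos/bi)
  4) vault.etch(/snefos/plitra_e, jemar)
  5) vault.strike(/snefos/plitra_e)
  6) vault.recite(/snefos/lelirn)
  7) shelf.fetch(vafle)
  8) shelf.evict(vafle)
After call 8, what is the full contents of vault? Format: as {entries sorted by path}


Act: etch[p: /snefos/lelirn; c: bri]
Obs: overwrote
Act: newfold[p: /snefos/bi]
Obs: ok
Act: rehome[s: /snefos/lelirn; d: /snefos/bi]
Obs: ToolError: exists
Act: etch[p: /snefos/plitra_e; c: jemar]
Obs: created
Act: strike[p: /snefos/plitra_e]
Obs: ok
Act: recite[p: /snefos/lelirn]
Obs: bri
Act: fetch[k: vafle]
Obs: 2050-03-23
Act: evict[k: vafle]
Obs: 2050-03-23

Answer: {snefos/, snefos/bi/, snefos/lelirn=bri}


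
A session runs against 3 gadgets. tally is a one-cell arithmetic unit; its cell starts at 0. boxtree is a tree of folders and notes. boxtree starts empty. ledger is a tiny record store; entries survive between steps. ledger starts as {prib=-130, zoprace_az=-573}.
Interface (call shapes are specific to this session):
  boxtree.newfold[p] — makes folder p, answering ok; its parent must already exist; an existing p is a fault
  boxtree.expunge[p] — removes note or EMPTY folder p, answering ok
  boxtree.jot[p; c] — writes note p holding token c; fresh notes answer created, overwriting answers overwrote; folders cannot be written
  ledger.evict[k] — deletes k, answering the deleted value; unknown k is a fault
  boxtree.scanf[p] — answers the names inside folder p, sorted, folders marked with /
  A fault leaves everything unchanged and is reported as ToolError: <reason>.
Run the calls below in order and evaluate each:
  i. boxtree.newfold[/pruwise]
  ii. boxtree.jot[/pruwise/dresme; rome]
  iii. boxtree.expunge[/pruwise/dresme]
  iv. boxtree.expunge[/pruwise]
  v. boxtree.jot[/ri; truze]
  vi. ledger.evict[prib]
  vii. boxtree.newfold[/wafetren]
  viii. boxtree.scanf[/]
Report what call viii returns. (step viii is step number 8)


Answer: [ri, wafetren/]

Derivation:
> newfold p='/pruwise'
= ok
> jot p='/pruwise/dresme' c='rome'
= created
> expunge p='/pruwise/dresme'
= ok
> expunge p='/pruwise'
= ok
> jot p='/ri' c='truze'
= created
> evict k='prib'
= -130
> newfold p='/wafetren'
= ok
> scanf p='/'
= [ri, wafetren/]


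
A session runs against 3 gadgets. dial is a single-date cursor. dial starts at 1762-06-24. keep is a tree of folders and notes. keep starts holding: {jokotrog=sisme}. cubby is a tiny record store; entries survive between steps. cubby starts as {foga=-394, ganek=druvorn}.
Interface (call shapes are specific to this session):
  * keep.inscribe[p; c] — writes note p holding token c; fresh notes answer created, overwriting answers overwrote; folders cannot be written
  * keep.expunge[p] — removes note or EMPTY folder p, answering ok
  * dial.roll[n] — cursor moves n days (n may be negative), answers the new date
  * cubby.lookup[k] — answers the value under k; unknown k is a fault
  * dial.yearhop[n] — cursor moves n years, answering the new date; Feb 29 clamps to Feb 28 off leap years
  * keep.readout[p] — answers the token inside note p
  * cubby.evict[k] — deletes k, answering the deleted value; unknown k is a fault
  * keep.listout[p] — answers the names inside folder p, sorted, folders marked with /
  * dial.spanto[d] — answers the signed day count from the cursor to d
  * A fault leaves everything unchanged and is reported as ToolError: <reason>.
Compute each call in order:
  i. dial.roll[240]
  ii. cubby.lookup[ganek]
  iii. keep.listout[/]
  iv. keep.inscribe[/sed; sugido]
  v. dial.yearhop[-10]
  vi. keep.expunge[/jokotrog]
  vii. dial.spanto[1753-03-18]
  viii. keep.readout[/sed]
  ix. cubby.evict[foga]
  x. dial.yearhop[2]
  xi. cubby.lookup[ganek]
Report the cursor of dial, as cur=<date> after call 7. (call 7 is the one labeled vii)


I use roll on n='240', — result: 1763-02-19.
I run lookup on k='ganek', and get druvorn.
Next I call listout on p='/', → [jokotrog].
I call inscribe on p='/sed', c='sugido', and see created.
I call yearhop on n='-10': 1753-02-19.
I try expunge on p='/jokotrog', — result: ok.
Using spanto on d='1753-03-18', giving 27.
I invoke readout on p='/sed', — result: sugido.
I try evict on k='foga': -394.
Using yearhop on n='2', — result: 1755-02-19.
I use lookup on k='ganek', — result: druvorn.

Answer: cur=1753-02-19


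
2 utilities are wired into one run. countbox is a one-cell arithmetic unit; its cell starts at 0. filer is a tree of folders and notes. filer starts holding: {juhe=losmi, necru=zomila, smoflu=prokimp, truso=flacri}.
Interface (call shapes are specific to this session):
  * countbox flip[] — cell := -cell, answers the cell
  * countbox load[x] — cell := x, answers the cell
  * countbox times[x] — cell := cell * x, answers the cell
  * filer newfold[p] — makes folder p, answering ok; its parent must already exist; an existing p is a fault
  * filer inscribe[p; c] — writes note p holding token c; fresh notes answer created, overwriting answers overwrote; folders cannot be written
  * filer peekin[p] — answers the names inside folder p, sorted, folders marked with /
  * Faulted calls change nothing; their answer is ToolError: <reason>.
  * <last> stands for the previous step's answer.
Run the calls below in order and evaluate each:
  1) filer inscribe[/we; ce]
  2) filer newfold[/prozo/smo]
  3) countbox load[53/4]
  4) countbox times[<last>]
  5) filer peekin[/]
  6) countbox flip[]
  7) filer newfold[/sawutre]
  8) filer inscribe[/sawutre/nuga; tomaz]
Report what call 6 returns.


==> filer inscribe(/we, ce)
<== created
==> filer newfold(/prozo/smo)
<== ToolError: no parent
==> countbox load(53/4)
<== 53/4
==> countbox times(<last>)
<== 2809/16
==> filer peekin(/)
<== [juhe, necru, smoflu, truso, we]
==> countbox flip()
<== -2809/16
==> filer newfold(/sawutre)
<== ok
==> filer inscribe(/sawutre/nuga, tomaz)
<== created

Answer: -2809/16


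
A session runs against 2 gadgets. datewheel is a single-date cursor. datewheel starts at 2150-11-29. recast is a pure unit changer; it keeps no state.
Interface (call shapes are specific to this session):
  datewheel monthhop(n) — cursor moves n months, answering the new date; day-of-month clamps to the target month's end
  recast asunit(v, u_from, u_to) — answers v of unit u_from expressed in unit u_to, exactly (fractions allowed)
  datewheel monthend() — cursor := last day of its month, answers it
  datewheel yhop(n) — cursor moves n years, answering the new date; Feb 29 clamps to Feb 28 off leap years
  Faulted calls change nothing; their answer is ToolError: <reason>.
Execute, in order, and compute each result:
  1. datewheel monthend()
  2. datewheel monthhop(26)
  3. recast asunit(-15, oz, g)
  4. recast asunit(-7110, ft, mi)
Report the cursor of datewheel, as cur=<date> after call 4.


~$ datewheel monthend
  2150-11-30
~$ datewheel monthhop n=26
  2153-01-30
~$ recast asunit v=-15 u_from=oz u_to=g
  -136077711/320000
~$ recast asunit v=-7110 u_from=ft u_to=mi
  -237/176

Answer: cur=2153-01-30


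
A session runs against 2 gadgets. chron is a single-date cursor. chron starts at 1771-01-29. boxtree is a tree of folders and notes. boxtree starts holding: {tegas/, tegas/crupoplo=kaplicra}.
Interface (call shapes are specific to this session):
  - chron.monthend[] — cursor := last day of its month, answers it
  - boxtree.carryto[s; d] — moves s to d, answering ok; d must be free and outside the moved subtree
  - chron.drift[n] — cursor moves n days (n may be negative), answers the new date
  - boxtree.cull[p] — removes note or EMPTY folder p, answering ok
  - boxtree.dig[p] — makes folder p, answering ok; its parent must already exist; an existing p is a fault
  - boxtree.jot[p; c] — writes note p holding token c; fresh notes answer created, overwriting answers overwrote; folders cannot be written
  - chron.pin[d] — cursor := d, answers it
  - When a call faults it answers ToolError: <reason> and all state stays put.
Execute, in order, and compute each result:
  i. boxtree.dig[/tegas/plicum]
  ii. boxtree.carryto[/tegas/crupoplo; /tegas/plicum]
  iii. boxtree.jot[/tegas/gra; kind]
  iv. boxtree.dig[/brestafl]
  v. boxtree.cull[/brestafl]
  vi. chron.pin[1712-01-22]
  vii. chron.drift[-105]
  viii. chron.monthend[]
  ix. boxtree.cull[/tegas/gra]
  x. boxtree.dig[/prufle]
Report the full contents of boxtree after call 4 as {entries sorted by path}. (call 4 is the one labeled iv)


Answer: {brestafl/, tegas/, tegas/crupoplo=kaplicra, tegas/gra=kind, tegas/plicum/}

Derivation:
CALL boxtree.dig[/tegas/plicum]
RET  ok
CALL boxtree.carryto[/tegas/crupoplo; /tegas/plicum]
RET  ToolError: exists
CALL boxtree.jot[/tegas/gra; kind]
RET  created
CALL boxtree.dig[/brestafl]
RET  ok
CALL boxtree.cull[/brestafl]
RET  ok
CALL chron.pin[1712-01-22]
RET  1712-01-22
CALL chron.drift[-105]
RET  1711-10-09
CALL chron.monthend[]
RET  1711-10-31
CALL boxtree.cull[/tegas/gra]
RET  ok
CALL boxtree.dig[/prufle]
RET  ok


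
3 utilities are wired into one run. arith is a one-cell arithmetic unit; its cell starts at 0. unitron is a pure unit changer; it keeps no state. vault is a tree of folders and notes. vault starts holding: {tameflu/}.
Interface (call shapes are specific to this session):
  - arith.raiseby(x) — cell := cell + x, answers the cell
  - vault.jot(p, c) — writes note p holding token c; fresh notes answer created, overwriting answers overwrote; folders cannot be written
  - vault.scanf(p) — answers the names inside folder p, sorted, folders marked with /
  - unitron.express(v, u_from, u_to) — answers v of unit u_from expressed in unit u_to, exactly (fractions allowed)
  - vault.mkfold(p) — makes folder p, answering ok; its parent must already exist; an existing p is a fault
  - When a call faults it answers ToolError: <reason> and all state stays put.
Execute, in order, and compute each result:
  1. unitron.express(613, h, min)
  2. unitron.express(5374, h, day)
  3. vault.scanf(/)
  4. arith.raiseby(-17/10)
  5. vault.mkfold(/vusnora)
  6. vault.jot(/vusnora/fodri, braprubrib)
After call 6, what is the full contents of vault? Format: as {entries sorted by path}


Next I call unitron.express on v='613', u_from='h', u_to='min': 36780.
I try unitron.express on v='5374', u_from='h', u_to='day', and get 2687/12.
I run vault.scanf on p='/', and get [tameflu/].
Calling arith.raiseby on x='-17/10', and see -17/10.
I run vault.mkfold on p='/vusnora', yielding ok.
I invoke vault.jot on p='/vusnora/fodri', c='braprubrib': created.

Answer: {tameflu/, vusnora/, vusnora/fodri=braprubrib}


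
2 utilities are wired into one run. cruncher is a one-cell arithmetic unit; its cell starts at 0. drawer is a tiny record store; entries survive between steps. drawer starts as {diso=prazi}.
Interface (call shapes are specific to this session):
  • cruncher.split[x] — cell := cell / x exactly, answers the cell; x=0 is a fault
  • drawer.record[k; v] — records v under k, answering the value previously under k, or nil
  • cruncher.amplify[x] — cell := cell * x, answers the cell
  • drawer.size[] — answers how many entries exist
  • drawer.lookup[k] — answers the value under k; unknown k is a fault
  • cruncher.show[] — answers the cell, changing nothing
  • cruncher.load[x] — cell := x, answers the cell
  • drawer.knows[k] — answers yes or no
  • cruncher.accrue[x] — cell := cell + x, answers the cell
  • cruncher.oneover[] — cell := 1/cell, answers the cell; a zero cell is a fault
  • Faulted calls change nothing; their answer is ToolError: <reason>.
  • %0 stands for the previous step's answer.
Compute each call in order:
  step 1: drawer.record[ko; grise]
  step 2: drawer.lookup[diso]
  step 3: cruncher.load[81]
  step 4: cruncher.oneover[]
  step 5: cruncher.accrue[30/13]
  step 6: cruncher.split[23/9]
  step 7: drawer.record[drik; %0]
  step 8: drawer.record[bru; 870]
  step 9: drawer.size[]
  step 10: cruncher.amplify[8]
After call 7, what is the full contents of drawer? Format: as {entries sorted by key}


-- drawer.record(ko, grise) => nil
-- drawer.lookup(diso) => prazi
-- cruncher.load(81) => 81
-- cruncher.oneover() => 1/81
-- cruncher.accrue(30/13) => 2443/1053
-- cruncher.split(23/9) => 2443/2691
-- drawer.record(drik, %0) => nil
-- drawer.record(bru, 870) => nil
-- drawer.size() => 4
-- cruncher.amplify(8) => 19544/2691

Answer: {diso=prazi, drik=2443/2691, ko=grise}


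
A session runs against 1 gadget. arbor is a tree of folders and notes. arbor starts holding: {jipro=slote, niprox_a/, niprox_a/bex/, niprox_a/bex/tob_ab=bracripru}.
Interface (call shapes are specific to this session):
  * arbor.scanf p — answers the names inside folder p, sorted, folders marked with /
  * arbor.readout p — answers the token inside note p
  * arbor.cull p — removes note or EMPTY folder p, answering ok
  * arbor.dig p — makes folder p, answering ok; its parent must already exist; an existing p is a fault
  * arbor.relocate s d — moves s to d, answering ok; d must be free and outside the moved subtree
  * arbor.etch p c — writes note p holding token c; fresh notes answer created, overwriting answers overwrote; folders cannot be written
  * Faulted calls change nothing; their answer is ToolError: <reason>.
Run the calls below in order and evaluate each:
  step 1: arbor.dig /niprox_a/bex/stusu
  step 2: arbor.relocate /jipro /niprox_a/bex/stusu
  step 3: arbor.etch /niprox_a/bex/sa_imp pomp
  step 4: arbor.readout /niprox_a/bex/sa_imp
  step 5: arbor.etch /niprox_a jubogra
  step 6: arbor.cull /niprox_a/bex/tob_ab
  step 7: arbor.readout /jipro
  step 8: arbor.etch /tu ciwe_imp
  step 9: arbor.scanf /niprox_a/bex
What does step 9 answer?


Answer: [sa_imp, stusu/]

Derivation:
;; arbor.dig(/niprox_a/bex/stusu) == ok
;; arbor.relocate(/jipro, /niprox_a/bex/stusu) == ToolError: exists
;; arbor.etch(/niprox_a/bex/sa_imp, pomp) == created
;; arbor.readout(/niprox_a/bex/sa_imp) == pomp
;; arbor.etch(/niprox_a, jubogra) == ToolError: is a directory
;; arbor.cull(/niprox_a/bex/tob_ab) == ok
;; arbor.readout(/jipro) == slote
;; arbor.etch(/tu, ciwe_imp) == created
;; arbor.scanf(/niprox_a/bex) == [sa_imp, stusu/]


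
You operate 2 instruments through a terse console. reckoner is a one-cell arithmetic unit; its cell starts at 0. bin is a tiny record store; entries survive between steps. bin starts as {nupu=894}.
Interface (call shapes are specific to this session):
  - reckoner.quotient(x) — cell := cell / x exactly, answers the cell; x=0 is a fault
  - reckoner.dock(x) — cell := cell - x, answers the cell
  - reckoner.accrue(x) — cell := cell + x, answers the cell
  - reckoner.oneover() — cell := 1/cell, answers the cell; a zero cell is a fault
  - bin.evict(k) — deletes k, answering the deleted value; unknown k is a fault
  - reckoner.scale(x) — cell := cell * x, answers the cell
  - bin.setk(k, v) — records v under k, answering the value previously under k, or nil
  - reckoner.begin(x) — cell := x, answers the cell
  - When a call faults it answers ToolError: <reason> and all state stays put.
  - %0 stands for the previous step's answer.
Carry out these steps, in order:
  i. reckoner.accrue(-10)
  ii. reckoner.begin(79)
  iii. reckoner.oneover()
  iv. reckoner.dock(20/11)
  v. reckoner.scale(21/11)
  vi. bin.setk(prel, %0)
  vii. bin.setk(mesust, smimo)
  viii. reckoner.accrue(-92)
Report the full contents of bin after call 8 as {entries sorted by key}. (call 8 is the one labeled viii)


Answer: {mesust=smimo, nupu=894, prel=-32949/9559}

Derivation:
$ reckoner.accrue -10
= -10
$ reckoner.begin 79
= 79
$ reckoner.oneover
= 1/79
$ reckoner.dock 20/11
= -1569/869
$ reckoner.scale 21/11
= -32949/9559
$ bin.setk prel %0
= nil
$ bin.setk mesust smimo
= nil
$ reckoner.accrue -92
= -912377/9559


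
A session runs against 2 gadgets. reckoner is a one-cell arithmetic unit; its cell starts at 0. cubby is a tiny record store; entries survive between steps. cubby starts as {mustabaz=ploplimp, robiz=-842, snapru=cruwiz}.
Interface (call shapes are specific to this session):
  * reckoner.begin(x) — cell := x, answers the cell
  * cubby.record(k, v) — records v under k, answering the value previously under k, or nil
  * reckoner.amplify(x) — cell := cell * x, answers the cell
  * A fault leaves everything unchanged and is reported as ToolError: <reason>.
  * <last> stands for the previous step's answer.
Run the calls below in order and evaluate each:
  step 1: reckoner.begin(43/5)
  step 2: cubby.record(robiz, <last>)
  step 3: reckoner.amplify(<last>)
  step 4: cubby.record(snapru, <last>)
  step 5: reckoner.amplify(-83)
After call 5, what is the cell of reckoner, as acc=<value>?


Next I call reckoner.begin using x=43/5, and get 43/5.
Calling cubby.record using k=robiz, v=<last>, which returns -842.
Using reckoner.amplify using x=<last>, — result: -36206/5.
I try cubby.record using k=snapru, v=<last>, yielding cruwiz.
I call reckoner.amplify using x=-83, → 3005098/5.

Answer: acc=3005098/5


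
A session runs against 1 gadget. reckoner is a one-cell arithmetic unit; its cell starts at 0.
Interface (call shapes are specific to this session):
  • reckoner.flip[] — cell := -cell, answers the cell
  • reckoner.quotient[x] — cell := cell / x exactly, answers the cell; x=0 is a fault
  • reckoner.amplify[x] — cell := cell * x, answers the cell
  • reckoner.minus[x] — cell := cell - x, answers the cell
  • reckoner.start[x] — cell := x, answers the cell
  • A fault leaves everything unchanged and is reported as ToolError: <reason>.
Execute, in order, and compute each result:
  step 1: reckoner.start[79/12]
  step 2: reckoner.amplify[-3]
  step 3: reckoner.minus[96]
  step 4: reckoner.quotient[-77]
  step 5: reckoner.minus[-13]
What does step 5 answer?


-- 1. start(x=79/12) => 79/12
-- 2. amplify(x=-3) => -79/4
-- 3. minus(x=96) => -463/4
-- 4. quotient(x=-77) => 463/308
-- 5. minus(x=-13) => 4467/308

Answer: 4467/308


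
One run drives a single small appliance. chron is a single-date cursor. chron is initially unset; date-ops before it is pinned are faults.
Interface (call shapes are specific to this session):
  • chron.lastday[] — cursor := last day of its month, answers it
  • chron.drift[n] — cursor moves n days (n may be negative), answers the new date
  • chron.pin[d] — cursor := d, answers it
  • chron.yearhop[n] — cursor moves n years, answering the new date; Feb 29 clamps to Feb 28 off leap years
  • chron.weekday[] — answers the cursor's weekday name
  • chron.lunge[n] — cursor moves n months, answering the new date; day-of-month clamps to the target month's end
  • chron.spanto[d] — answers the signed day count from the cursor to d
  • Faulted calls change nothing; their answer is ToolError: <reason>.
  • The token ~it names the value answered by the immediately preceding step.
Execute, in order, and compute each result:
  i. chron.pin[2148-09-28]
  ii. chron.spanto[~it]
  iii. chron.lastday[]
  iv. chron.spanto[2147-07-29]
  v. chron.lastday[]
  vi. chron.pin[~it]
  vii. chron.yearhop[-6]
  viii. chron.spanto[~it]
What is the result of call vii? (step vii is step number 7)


==> pin(d: 2148-09-28)
<== 2148-09-28
==> spanto(d: ~it)
<== 0
==> lastday()
<== 2148-09-30
==> spanto(d: 2147-07-29)
<== -429
==> lastday()
<== 2148-09-30
==> pin(d: ~it)
<== 2148-09-30
==> yearhop(n: -6)
<== 2142-09-30
==> spanto(d: ~it)
<== 0

Answer: 2142-09-30


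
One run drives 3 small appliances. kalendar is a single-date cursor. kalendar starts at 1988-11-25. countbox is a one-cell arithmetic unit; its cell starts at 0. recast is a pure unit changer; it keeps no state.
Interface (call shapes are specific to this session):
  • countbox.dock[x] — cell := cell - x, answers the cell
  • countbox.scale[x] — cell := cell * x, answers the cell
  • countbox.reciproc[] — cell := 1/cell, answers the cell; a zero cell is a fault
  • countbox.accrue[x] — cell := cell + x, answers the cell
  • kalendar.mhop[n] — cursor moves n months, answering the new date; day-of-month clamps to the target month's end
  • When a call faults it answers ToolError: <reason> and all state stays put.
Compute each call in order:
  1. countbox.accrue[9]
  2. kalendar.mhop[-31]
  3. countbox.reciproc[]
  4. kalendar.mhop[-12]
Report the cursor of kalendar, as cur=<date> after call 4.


I invoke accrue on x=9, — result: 9.
Invoking mhop on n=-31, — result: 1986-04-25.
I call reciproc(), and observe 1/9.
Invoking mhop on n=-12, and observe 1985-04-25.

Answer: cur=1985-04-25
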